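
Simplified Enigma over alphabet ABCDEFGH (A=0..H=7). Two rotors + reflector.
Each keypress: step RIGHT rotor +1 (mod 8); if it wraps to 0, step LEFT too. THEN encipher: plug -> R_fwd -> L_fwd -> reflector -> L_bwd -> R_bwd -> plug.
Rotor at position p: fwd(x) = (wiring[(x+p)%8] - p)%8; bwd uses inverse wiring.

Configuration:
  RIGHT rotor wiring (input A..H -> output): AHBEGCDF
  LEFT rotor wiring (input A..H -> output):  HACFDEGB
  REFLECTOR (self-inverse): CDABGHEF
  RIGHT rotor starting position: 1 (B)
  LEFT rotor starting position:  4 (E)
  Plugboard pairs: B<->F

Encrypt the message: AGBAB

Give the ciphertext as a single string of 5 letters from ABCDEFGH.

Char 1 ('A'): step: R->2, L=4; A->plug->A->R->H->L->B->refl->D->L'->E->R'->C->plug->C
Char 2 ('G'): step: R->3, L=4; G->plug->G->R->E->L->D->refl->B->L'->H->R'->C->plug->C
Char 3 ('B'): step: R->4, L=4; B->plug->F->R->D->L->F->refl->H->L'->A->R'->H->plug->H
Char 4 ('A'): step: R->5, L=4; A->plug->A->R->F->L->E->refl->G->L'->G->R'->B->plug->F
Char 5 ('B'): step: R->6, L=4; B->plug->F->R->G->L->G->refl->E->L'->F->R'->A->plug->A

Answer: CCHFA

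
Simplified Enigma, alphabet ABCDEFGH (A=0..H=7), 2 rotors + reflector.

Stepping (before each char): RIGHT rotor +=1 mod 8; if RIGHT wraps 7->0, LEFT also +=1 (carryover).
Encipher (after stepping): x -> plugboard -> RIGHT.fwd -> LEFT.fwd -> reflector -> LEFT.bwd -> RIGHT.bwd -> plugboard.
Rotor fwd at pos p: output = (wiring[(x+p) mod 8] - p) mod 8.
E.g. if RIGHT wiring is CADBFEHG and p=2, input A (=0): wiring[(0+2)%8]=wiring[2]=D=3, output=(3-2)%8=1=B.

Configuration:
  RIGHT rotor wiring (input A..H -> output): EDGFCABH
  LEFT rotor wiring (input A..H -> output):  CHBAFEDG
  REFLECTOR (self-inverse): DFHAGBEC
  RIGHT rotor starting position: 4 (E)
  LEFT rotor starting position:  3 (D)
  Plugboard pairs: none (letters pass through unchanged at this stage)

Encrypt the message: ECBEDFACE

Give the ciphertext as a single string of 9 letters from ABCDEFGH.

Answer: DFGBBHHHG

Derivation:
Char 1 ('E'): step: R->5, L=3; E->plug->E->R->G->L->E->refl->G->L'->H->R'->D->plug->D
Char 2 ('C'): step: R->6, L=3; C->plug->C->R->G->L->E->refl->G->L'->H->R'->F->plug->F
Char 3 ('B'): step: R->7, L=3; B->plug->B->R->F->L->H->refl->C->L'->B->R'->G->plug->G
Char 4 ('E'): step: R->0, L->4 (L advanced); E->plug->E->R->C->L->H->refl->C->L'->D->R'->B->plug->B
Char 5 ('D'): step: R->1, L=4; D->plug->D->R->B->L->A->refl->D->L'->F->R'->B->plug->B
Char 6 ('F'): step: R->2, L=4; F->plug->F->R->F->L->D->refl->A->L'->B->R'->H->plug->H
Char 7 ('A'): step: R->3, L=4; A->plug->A->R->C->L->H->refl->C->L'->D->R'->H->plug->H
Char 8 ('C'): step: R->4, L=4; C->plug->C->R->F->L->D->refl->A->L'->B->R'->H->plug->H
Char 9 ('E'): step: R->5, L=4; E->plug->E->R->G->L->F->refl->B->L'->A->R'->G->plug->G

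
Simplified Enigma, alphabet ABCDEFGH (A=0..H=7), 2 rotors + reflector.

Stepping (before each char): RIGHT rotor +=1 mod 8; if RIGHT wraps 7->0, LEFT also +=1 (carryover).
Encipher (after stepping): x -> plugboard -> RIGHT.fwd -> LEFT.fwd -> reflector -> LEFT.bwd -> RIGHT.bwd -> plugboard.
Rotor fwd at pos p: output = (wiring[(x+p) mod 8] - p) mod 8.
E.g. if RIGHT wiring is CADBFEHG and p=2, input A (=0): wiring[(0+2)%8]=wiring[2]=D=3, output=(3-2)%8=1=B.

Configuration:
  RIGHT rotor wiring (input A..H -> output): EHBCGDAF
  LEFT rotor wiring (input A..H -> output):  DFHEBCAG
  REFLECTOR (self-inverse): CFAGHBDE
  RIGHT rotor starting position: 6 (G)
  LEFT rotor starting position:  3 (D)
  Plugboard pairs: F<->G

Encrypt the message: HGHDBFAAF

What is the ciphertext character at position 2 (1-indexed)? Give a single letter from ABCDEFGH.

Char 1 ('H'): step: R->7, L=3; H->plug->H->R->B->L->G->refl->D->L'->E->R'->G->plug->F
Char 2 ('G'): step: R->0, L->4 (L advanced); G->plug->F->R->D->L->C->refl->A->L'->H->R'->B->plug->B

B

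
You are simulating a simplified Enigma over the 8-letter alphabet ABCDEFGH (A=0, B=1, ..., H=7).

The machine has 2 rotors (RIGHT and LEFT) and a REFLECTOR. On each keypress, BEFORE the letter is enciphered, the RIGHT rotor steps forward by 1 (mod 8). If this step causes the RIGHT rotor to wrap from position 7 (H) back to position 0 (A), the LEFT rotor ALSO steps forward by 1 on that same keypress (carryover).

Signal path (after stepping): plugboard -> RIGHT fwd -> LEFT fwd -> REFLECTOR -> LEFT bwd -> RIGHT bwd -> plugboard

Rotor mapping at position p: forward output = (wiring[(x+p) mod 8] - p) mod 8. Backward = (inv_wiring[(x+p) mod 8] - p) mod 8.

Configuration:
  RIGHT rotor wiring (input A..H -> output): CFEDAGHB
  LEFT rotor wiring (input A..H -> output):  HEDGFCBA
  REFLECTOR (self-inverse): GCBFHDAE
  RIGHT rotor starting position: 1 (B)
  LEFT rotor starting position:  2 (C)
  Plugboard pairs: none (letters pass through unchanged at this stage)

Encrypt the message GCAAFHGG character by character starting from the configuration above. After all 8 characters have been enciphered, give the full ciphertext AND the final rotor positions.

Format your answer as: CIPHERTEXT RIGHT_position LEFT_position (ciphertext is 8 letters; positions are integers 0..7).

Answer: FBFCBGDA 1 3

Derivation:
Char 1 ('G'): step: R->2, L=2; G->plug->G->R->A->L->B->refl->C->L'->H->R'->F->plug->F
Char 2 ('C'): step: R->3, L=2; C->plug->C->R->D->L->A->refl->G->L'->F->R'->B->plug->B
Char 3 ('A'): step: R->4, L=2; A->plug->A->R->E->L->H->refl->E->L'->B->R'->F->plug->F
Char 4 ('A'): step: R->5, L=2; A->plug->A->R->B->L->E->refl->H->L'->E->R'->C->plug->C
Char 5 ('F'): step: R->6, L=2; F->plug->F->R->F->L->G->refl->A->L'->D->R'->B->plug->B
Char 6 ('H'): step: R->7, L=2; H->plug->H->R->A->L->B->refl->C->L'->H->R'->G->plug->G
Char 7 ('G'): step: R->0, L->3 (L advanced); G->plug->G->R->H->L->A->refl->G->L'->D->R'->D->plug->D
Char 8 ('G'): step: R->1, L=3; G->plug->G->R->A->L->D->refl->F->L'->E->R'->A->plug->A
Final: ciphertext=FBFCBGDA, RIGHT=1, LEFT=3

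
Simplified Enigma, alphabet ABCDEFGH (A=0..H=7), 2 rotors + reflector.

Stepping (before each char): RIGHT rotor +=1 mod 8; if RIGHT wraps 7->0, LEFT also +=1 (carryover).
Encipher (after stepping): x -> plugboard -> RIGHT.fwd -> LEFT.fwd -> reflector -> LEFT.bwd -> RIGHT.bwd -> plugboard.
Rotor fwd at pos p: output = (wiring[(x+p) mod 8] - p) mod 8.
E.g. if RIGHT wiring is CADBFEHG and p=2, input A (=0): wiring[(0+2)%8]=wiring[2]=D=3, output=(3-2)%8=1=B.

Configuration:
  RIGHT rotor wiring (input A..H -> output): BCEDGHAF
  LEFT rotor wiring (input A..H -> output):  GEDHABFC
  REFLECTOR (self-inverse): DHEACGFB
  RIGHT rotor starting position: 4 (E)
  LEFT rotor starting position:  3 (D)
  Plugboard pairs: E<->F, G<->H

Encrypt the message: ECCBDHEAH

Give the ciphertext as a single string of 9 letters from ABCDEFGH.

Answer: FHHFEDFEA

Derivation:
Char 1 ('E'): step: R->5, L=3; E->plug->F->R->H->L->A->refl->D->L'->F->R'->E->plug->F
Char 2 ('C'): step: R->6, L=3; C->plug->C->R->D->L->C->refl->E->L'->A->R'->G->plug->H
Char 3 ('C'): step: R->7, L=3; C->plug->C->R->D->L->C->refl->E->L'->A->R'->G->plug->H
Char 4 ('B'): step: R->0, L->4 (L advanced); B->plug->B->R->C->L->B->refl->H->L'->G->R'->E->plug->F
Char 5 ('D'): step: R->1, L=4; D->plug->D->R->F->L->A->refl->D->L'->H->R'->F->plug->E
Char 6 ('H'): step: R->2, L=4; H->plug->G->R->H->L->D->refl->A->L'->F->R'->D->plug->D
Char 7 ('E'): step: R->3, L=4; E->plug->F->R->G->L->H->refl->B->L'->C->R'->E->plug->F
Char 8 ('A'): step: R->4, L=4; A->plug->A->R->C->L->B->refl->H->L'->G->R'->F->plug->E
Char 9 ('H'): step: R->5, L=4; H->plug->G->R->G->L->H->refl->B->L'->C->R'->A->plug->A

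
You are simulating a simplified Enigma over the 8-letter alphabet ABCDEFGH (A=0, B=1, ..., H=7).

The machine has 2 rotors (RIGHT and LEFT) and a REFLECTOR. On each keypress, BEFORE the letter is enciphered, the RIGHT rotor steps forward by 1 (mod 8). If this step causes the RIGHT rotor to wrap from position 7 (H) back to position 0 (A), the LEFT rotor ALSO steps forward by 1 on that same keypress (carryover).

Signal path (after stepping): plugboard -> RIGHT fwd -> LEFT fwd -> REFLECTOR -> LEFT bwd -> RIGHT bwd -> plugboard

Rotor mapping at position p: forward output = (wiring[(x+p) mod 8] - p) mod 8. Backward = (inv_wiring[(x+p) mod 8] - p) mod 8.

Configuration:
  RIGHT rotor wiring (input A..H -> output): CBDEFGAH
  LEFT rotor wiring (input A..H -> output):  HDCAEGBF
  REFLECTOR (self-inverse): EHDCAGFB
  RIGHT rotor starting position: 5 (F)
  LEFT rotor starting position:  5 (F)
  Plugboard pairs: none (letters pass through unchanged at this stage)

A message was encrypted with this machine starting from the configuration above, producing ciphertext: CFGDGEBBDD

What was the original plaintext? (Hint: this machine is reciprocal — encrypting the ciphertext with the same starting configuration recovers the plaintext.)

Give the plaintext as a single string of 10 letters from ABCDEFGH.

Char 1 ('C'): step: R->6, L=5; C->plug->C->R->E->L->G->refl->F->L'->F->R'->E->plug->E
Char 2 ('F'): step: R->7, L=5; F->plug->F->R->G->L->D->refl->C->L'->D->R'->B->plug->B
Char 3 ('G'): step: R->0, L->6 (L advanced); G->plug->G->R->A->L->D->refl->C->L'->F->R'->E->plug->E
Char 4 ('D'): step: R->1, L=6; D->plug->D->R->E->L->E->refl->A->L'->H->R'->F->plug->F
Char 5 ('G'): step: R->2, L=6; G->plug->G->R->A->L->D->refl->C->L'->F->R'->F->plug->F
Char 6 ('E'): step: R->3, L=6; E->plug->E->R->E->L->E->refl->A->L'->H->R'->F->plug->F
Char 7 ('B'): step: R->4, L=6; B->plug->B->R->C->L->B->refl->H->L'->B->R'->A->plug->A
Char 8 ('B'): step: R->5, L=6; B->plug->B->R->D->L->F->refl->G->L'->G->R'->F->plug->F
Char 9 ('D'): step: R->6, L=6; D->plug->D->R->D->L->F->refl->G->L'->G->R'->F->plug->F
Char 10 ('D'): step: R->7, L=6; D->plug->D->R->E->L->E->refl->A->L'->H->R'->G->plug->G

Answer: EBEFFFAFFG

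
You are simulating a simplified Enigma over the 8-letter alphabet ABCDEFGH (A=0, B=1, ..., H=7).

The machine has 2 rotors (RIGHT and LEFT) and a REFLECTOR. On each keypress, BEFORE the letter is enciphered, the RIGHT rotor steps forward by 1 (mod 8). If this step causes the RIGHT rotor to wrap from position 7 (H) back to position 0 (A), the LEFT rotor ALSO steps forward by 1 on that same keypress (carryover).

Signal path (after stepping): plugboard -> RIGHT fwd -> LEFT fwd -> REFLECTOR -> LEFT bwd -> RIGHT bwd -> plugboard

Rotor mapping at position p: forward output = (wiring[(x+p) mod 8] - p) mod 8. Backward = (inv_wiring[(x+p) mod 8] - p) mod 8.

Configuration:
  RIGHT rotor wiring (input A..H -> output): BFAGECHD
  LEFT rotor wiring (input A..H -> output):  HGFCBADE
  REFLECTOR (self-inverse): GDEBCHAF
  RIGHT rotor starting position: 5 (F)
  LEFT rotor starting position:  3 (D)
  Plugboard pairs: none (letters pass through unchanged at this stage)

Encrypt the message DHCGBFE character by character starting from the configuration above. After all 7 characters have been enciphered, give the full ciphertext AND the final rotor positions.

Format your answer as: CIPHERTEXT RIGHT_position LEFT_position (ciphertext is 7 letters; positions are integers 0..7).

Char 1 ('D'): step: R->6, L=3; D->plug->D->R->H->L->C->refl->E->L'->F->R'->B->plug->B
Char 2 ('H'): step: R->7, L=3; H->plug->H->R->A->L->H->refl->F->L'->C->R'->B->plug->B
Char 3 ('C'): step: R->0, L->4 (L advanced); C->plug->C->R->A->L->F->refl->H->L'->C->R'->F->plug->F
Char 4 ('G'): step: R->1, L=4; G->plug->G->R->C->L->H->refl->F->L'->A->R'->H->plug->H
Char 5 ('B'): step: R->2, L=4; B->plug->B->R->E->L->D->refl->B->L'->G->R'->A->plug->A
Char 6 ('F'): step: R->3, L=4; F->plug->F->R->G->L->B->refl->D->L'->E->R'->D->plug->D
Char 7 ('E'): step: R->4, L=4; E->plug->E->R->F->L->C->refl->E->L'->B->R'->F->plug->F
Final: ciphertext=BBFHADF, RIGHT=4, LEFT=4

Answer: BBFHADF 4 4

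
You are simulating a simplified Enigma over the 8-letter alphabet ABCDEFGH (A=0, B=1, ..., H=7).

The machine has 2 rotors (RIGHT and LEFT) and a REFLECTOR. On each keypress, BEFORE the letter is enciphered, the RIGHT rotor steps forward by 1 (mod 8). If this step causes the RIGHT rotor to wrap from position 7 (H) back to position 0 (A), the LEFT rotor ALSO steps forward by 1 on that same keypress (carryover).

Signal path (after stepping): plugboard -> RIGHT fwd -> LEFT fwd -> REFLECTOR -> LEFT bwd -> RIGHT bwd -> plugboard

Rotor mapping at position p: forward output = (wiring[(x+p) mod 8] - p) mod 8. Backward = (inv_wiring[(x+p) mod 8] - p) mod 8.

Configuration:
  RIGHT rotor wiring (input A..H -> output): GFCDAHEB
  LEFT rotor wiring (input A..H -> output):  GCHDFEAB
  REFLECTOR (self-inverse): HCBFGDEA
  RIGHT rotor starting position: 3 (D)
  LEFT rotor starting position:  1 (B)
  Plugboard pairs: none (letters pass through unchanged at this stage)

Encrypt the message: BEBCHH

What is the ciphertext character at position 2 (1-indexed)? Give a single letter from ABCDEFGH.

Char 1 ('B'): step: R->4, L=1; B->plug->B->R->D->L->E->refl->G->L'->B->R'->F->plug->F
Char 2 ('E'): step: R->5, L=1; E->plug->E->R->A->L->B->refl->C->L'->C->R'->A->plug->A

A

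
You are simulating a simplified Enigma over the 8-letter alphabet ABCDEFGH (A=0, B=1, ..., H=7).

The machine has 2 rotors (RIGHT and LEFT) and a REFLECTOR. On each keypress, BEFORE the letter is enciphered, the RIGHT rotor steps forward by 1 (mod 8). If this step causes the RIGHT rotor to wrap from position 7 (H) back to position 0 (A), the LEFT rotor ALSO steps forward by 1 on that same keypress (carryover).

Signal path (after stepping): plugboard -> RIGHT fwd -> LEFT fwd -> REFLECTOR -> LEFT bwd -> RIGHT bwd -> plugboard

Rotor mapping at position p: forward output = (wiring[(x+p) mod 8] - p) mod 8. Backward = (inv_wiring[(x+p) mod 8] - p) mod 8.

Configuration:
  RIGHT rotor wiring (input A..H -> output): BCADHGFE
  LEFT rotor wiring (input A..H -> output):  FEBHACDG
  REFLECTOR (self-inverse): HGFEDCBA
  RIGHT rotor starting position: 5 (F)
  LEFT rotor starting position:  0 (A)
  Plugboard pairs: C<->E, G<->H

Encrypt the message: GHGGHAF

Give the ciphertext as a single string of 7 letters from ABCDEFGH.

Answer: FBBBGHC

Derivation:
Char 1 ('G'): step: R->6, L=0; G->plug->H->R->A->L->F->refl->C->L'->F->R'->F->plug->F
Char 2 ('H'): step: R->7, L=0; H->plug->G->R->H->L->G->refl->B->L'->C->R'->B->plug->B
Char 3 ('G'): step: R->0, L->1 (L advanced); G->plug->H->R->E->L->B->refl->G->L'->C->R'->B->plug->B
Char 4 ('G'): step: R->1, L=1; G->plug->H->R->A->L->D->refl->E->L'->H->R'->B->plug->B
Char 5 ('H'): step: R->2, L=1; H->plug->G->R->H->L->E->refl->D->L'->A->R'->H->plug->G
Char 6 ('A'): step: R->3, L=1; A->plug->A->R->A->L->D->refl->E->L'->H->R'->G->plug->H
Char 7 ('F'): step: R->4, L=1; F->plug->F->R->G->L->F->refl->C->L'->F->R'->E->plug->C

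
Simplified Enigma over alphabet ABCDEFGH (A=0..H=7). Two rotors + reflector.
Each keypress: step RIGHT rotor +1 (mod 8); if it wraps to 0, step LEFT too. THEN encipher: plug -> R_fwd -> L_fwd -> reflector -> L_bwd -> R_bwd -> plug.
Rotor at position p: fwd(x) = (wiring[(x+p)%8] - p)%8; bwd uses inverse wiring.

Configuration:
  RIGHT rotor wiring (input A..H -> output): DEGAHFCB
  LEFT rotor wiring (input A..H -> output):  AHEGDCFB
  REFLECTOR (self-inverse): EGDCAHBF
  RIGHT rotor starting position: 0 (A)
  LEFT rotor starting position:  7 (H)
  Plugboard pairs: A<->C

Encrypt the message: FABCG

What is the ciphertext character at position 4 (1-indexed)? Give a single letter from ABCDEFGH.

Char 1 ('F'): step: R->1, L=7; F->plug->F->R->B->L->B->refl->G->L'->H->R'->C->plug->A
Char 2 ('A'): step: R->2, L=7; A->plug->C->R->F->L->E->refl->A->L'->C->R'->H->plug->H
Char 3 ('B'): step: R->3, L=7; B->plug->B->R->E->L->H->refl->F->L'->D->R'->H->plug->H
Char 4 ('C'): step: R->4, L=7; C->plug->A->R->D->L->F->refl->H->L'->E->R'->H->plug->H

H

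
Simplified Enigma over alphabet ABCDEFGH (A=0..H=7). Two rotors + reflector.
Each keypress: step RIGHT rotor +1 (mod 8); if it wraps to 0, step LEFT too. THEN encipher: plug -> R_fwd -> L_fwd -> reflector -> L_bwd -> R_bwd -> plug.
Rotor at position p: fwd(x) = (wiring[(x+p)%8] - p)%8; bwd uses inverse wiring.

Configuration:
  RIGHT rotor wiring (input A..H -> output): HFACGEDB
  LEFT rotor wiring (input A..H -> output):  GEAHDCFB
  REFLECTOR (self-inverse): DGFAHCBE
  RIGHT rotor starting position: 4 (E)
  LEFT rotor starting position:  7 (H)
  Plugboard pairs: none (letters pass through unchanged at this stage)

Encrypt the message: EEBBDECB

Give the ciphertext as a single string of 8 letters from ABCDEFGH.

Answer: DGAEHHBC

Derivation:
Char 1 ('E'): step: R->5, L=7; E->plug->E->R->A->L->C->refl->F->L'->C->R'->D->plug->D
Char 2 ('E'): step: R->6, L=7; E->plug->E->R->C->L->F->refl->C->L'->A->R'->G->plug->G
Char 3 ('B'): step: R->7, L=7; B->plug->B->R->A->L->C->refl->F->L'->C->R'->A->plug->A
Char 4 ('B'): step: R->0, L->0 (L advanced); B->plug->B->R->F->L->C->refl->F->L'->G->R'->E->plug->E
Char 5 ('D'): step: R->1, L=0; D->plug->D->R->F->L->C->refl->F->L'->G->R'->H->plug->H
Char 6 ('E'): step: R->2, L=0; E->plug->E->R->B->L->E->refl->H->L'->D->R'->H->plug->H
Char 7 ('C'): step: R->3, L=0; C->plug->C->R->B->L->E->refl->H->L'->D->R'->B->plug->B
Char 8 ('B'): step: R->4, L=0; B->plug->B->R->A->L->G->refl->B->L'->H->R'->C->plug->C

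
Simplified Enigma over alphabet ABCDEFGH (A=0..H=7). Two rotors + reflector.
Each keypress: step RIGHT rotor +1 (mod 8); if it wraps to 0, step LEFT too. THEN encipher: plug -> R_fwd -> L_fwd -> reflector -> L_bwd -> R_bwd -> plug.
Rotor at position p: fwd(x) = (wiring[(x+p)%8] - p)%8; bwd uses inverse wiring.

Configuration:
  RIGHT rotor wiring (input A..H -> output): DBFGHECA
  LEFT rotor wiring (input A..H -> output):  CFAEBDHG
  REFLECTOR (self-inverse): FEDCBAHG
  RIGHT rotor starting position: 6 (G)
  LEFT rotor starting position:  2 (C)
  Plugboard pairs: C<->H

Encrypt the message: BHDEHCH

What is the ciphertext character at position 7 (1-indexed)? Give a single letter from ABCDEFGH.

Char 1 ('B'): step: R->7, L=2; B->plug->B->R->E->L->F->refl->A->L'->G->R'->D->plug->D
Char 2 ('H'): step: R->0, L->3 (L advanced); H->plug->C->R->F->L->H->refl->G->L'->B->R'->B->plug->B
Char 3 ('D'): step: R->1, L=3; D->plug->D->R->G->L->C->refl->D->L'->E->R'->B->plug->B
Char 4 ('E'): step: R->2, L=3; E->plug->E->R->A->L->B->refl->E->L'->D->R'->A->plug->A
Char 5 ('H'): step: R->3, L=3; H->plug->C->R->B->L->G->refl->H->L'->F->R'->E->plug->E
Char 6 ('C'): step: R->4, L=3; C->plug->H->R->C->L->A->refl->F->L'->H->R'->E->plug->E
Char 7 ('H'): step: R->5, L=3; H->plug->C->R->D->L->E->refl->B->L'->A->R'->F->plug->F

F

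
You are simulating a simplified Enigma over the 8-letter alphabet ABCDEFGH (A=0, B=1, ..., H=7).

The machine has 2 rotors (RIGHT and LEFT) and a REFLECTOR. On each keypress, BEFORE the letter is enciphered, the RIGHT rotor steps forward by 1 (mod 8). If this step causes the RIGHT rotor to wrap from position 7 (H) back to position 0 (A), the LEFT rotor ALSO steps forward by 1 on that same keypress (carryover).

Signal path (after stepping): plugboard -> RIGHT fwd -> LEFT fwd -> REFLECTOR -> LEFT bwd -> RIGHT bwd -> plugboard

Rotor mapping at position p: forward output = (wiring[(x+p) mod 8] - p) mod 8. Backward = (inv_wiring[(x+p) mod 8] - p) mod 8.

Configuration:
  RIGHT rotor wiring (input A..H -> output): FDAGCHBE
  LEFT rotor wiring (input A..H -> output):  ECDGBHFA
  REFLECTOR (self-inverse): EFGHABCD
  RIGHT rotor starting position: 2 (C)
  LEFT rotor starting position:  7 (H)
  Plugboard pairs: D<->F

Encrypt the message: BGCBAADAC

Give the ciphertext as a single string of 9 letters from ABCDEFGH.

Answer: HHHAEEBBF

Derivation:
Char 1 ('B'): step: R->3, L=7; B->plug->B->R->H->L->G->refl->C->L'->F->R'->H->plug->H
Char 2 ('G'): step: R->4, L=7; G->plug->G->R->E->L->H->refl->D->L'->C->R'->H->plug->H
Char 3 ('C'): step: R->5, L=7; C->plug->C->R->H->L->G->refl->C->L'->F->R'->H->plug->H
Char 4 ('B'): step: R->6, L=7; B->plug->B->R->G->L->A->refl->E->L'->D->R'->A->plug->A
Char 5 ('A'): step: R->7, L=7; A->plug->A->R->F->L->C->refl->G->L'->H->R'->E->plug->E
Char 6 ('A'): step: R->0, L->0 (L advanced); A->plug->A->R->F->L->H->refl->D->L'->C->R'->E->plug->E
Char 7 ('D'): step: R->1, L=0; D->plug->F->R->A->L->E->refl->A->L'->H->R'->B->plug->B
Char 8 ('A'): step: R->2, L=0; A->plug->A->R->G->L->F->refl->B->L'->E->R'->B->plug->B
Char 9 ('C'): step: R->3, L=0; C->plug->C->R->E->L->B->refl->F->L'->G->R'->D->plug->F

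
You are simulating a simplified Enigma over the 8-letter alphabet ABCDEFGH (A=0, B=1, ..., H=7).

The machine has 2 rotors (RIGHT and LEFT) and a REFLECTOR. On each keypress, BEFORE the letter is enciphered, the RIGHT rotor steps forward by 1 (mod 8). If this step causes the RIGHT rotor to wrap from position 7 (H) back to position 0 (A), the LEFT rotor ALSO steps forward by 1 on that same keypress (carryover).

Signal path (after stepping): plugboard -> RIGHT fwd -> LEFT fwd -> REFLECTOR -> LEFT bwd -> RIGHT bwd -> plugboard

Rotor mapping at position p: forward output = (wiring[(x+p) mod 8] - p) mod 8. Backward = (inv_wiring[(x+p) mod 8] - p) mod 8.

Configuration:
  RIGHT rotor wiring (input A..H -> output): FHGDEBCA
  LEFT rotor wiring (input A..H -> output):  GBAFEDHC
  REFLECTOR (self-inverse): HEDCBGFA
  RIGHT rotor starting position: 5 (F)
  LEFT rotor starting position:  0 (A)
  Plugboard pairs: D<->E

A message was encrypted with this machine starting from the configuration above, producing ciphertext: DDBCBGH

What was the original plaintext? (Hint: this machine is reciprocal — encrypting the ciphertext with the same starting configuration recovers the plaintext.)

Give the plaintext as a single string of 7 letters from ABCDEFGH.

Char 1 ('D'): step: R->6, L=0; D->plug->E->R->A->L->G->refl->F->L'->D->R'->H->plug->H
Char 2 ('D'): step: R->7, L=0; D->plug->E->R->E->L->E->refl->B->L'->B->R'->A->plug->A
Char 3 ('B'): step: R->0, L->1 (L advanced); B->plug->B->R->H->L->F->refl->G->L'->F->R'->A->plug->A
Char 4 ('C'): step: R->1, L=1; C->plug->C->R->C->L->E->refl->B->L'->G->R'->A->plug->A
Char 5 ('B'): step: R->2, L=1; B->plug->B->R->B->L->H->refl->A->L'->A->R'->E->plug->D
Char 6 ('G'): step: R->3, L=1; G->plug->G->R->E->L->C->refl->D->L'->D->R'->H->plug->H
Char 7 ('H'): step: R->4, L=1; H->plug->H->R->H->L->F->refl->G->L'->F->R'->B->plug->B

Answer: HAAADHB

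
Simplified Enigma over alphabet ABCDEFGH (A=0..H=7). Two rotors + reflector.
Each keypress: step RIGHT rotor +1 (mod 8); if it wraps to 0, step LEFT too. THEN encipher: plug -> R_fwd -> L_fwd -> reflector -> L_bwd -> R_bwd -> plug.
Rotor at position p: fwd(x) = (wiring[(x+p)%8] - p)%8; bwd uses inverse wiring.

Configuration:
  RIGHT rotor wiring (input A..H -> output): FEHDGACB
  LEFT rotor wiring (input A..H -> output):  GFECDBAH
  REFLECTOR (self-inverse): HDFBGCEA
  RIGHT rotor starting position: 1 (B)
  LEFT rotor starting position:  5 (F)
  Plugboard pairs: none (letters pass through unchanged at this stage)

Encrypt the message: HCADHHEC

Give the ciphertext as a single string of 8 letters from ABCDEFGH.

Char 1 ('H'): step: R->2, L=5; H->plug->H->R->C->L->C->refl->F->L'->G->R'->D->plug->D
Char 2 ('C'): step: R->3, L=5; C->plug->C->R->F->L->H->refl->A->L'->E->R'->H->plug->H
Char 3 ('A'): step: R->4, L=5; A->plug->A->R->C->L->C->refl->F->L'->G->R'->C->plug->C
Char 4 ('D'): step: R->5, L=5; D->plug->D->R->A->L->E->refl->G->L'->H->R'->E->plug->E
Char 5 ('H'): step: R->6, L=5; H->plug->H->R->C->L->C->refl->F->L'->G->R'->D->plug->D
Char 6 ('H'): step: R->7, L=5; H->plug->H->R->D->L->B->refl->D->L'->B->R'->G->plug->G
Char 7 ('E'): step: R->0, L->6 (L advanced); E->plug->E->R->G->L->F->refl->C->L'->A->R'->F->plug->F
Char 8 ('C'): step: R->1, L=6; C->plug->C->R->C->L->A->refl->H->L'->D->R'->A->plug->A

Answer: DHCEDGFA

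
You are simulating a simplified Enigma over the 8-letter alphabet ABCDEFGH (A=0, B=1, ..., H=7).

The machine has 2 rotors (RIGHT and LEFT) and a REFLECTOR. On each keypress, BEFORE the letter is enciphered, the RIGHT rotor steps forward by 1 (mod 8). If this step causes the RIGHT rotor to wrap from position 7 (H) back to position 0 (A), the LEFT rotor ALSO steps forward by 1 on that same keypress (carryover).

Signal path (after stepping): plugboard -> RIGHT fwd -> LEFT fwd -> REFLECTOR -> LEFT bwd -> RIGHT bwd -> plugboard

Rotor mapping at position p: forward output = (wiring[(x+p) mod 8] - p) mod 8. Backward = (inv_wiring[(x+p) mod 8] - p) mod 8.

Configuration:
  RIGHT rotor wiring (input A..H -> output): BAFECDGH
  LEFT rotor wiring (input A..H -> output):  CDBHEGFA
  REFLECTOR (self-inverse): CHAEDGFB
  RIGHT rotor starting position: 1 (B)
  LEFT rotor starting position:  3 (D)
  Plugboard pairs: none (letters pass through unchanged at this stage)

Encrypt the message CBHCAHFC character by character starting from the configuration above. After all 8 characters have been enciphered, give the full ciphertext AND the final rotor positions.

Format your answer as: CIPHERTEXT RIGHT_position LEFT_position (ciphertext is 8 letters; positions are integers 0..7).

Char 1 ('C'): step: R->2, L=3; C->plug->C->R->A->L->E->refl->D->L'->C->R'->B->plug->B
Char 2 ('B'): step: R->3, L=3; B->plug->B->R->H->L->G->refl->F->L'->E->R'->E->plug->E
Char 3 ('H'): step: R->4, L=3; H->plug->H->R->A->L->E->refl->D->L'->C->R'->C->plug->C
Char 4 ('C'): step: R->5, L=3; C->plug->C->R->C->L->D->refl->E->L'->A->R'->F->plug->F
Char 5 ('A'): step: R->6, L=3; A->plug->A->R->A->L->E->refl->D->L'->C->R'->D->plug->D
Char 6 ('H'): step: R->7, L=3; H->plug->H->R->H->L->G->refl->F->L'->E->R'->G->plug->G
Char 7 ('F'): step: R->0, L->4 (L advanced); F->plug->F->R->D->L->E->refl->D->L'->H->R'->H->plug->H
Char 8 ('C'): step: R->1, L=4; C->plug->C->R->D->L->E->refl->D->L'->H->R'->A->plug->A
Final: ciphertext=BECFDGHA, RIGHT=1, LEFT=4

Answer: BECFDGHA 1 4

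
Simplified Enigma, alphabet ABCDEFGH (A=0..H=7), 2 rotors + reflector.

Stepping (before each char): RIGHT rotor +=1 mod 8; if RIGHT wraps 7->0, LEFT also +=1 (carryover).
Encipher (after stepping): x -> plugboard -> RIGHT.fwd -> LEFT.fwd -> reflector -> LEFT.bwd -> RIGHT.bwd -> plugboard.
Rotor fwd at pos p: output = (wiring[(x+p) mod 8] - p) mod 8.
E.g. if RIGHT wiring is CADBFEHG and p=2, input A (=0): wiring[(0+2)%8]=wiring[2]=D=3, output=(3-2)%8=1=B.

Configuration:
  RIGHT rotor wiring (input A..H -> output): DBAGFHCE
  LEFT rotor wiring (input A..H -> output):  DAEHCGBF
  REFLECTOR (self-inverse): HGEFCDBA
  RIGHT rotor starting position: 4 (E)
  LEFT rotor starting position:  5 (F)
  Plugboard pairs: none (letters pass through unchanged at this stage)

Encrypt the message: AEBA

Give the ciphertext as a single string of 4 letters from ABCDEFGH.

Char 1 ('A'): step: R->5, L=5; A->plug->A->R->C->L->A->refl->H->L'->F->R'->B->plug->B
Char 2 ('E'): step: R->6, L=5; E->plug->E->R->C->L->A->refl->H->L'->F->R'->C->plug->C
Char 3 ('B'): step: R->7, L=5; B->plug->B->R->E->L->D->refl->F->L'->H->R'->E->plug->E
Char 4 ('A'): step: R->0, L->6 (L advanced); A->plug->A->R->D->L->C->refl->E->L'->G->R'->D->plug->D

Answer: BCED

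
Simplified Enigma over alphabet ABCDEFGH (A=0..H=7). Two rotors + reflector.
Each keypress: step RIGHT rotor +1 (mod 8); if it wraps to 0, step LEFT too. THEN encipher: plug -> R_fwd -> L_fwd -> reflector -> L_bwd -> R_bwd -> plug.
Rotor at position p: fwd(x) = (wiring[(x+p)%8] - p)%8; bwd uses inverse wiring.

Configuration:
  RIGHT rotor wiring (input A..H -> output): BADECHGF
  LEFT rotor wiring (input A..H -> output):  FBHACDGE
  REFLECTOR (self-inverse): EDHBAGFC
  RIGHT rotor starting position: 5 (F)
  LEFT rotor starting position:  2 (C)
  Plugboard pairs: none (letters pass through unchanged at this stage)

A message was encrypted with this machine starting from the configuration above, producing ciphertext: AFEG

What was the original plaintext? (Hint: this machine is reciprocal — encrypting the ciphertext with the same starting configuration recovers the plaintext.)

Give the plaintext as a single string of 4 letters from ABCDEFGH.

Answer: HAFC

Derivation:
Char 1 ('A'): step: R->6, L=2; A->plug->A->R->A->L->F->refl->G->L'->B->R'->H->plug->H
Char 2 ('F'): step: R->7, L=2; F->plug->F->R->D->L->B->refl->D->L'->G->R'->A->plug->A
Char 3 ('E'): step: R->0, L->3 (L advanced); E->plug->E->R->C->L->A->refl->E->L'->H->R'->F->plug->F
Char 4 ('G'): step: R->1, L=3; G->plug->G->R->E->L->B->refl->D->L'->D->R'->C->plug->C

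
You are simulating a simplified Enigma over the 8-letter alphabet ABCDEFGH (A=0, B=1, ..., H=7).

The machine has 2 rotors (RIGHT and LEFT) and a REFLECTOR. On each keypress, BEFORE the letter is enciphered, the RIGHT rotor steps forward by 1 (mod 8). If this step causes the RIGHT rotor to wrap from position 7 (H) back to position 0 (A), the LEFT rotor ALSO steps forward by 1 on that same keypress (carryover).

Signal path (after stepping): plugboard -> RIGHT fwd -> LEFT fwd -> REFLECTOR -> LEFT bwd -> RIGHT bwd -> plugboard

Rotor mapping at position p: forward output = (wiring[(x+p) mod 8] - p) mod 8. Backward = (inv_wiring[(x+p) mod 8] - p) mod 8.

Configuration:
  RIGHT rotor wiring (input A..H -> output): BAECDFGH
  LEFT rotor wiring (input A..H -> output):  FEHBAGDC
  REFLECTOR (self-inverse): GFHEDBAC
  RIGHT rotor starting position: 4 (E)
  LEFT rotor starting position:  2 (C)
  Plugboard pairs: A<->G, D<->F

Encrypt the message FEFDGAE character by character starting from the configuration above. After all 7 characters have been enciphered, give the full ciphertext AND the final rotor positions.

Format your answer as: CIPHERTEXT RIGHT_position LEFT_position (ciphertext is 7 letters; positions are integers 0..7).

Answer: GCBCFGA 3 3

Derivation:
Char 1 ('F'): step: R->5, L=2; F->plug->D->R->E->L->B->refl->F->L'->A->R'->A->plug->G
Char 2 ('E'): step: R->6, L=2; E->plug->E->R->G->L->D->refl->E->L'->D->R'->C->plug->C
Char 3 ('F'): step: R->7, L=2; F->plug->D->R->F->L->A->refl->G->L'->C->R'->B->plug->B
Char 4 ('D'): step: R->0, L->3 (L advanced); D->plug->F->R->F->L->C->refl->H->L'->E->R'->C->plug->C
Char 5 ('G'): step: R->1, L=3; G->plug->A->R->H->L->E->refl->D->L'->C->R'->D->plug->F
Char 6 ('A'): step: R->2, L=3; A->plug->G->R->H->L->E->refl->D->L'->C->R'->A->plug->G
Char 7 ('E'): step: R->3, L=3; E->plug->E->R->E->L->H->refl->C->L'->F->R'->G->plug->A
Final: ciphertext=GCBCFGA, RIGHT=3, LEFT=3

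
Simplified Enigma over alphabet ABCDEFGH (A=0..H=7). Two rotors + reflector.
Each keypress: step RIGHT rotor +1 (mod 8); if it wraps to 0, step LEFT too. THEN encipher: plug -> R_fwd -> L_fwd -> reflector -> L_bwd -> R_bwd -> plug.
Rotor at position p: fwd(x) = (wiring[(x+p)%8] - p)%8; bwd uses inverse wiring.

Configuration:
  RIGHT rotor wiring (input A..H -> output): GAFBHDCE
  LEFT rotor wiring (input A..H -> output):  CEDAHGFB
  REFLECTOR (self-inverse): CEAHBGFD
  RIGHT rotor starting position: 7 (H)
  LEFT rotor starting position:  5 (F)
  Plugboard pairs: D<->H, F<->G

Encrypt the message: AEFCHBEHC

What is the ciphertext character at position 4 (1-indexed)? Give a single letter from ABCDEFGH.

Char 1 ('A'): step: R->0, L->6 (L advanced); A->plug->A->R->G->L->B->refl->E->L'->C->R'->G->plug->F
Char 2 ('E'): step: R->1, L=6; E->plug->E->R->C->L->E->refl->B->L'->G->R'->D->plug->H
Char 3 ('F'): step: R->2, L=6; F->plug->G->R->E->L->F->refl->G->L'->D->R'->A->plug->A
Char 4 ('C'): step: R->3, L=6; C->plug->C->R->A->L->H->refl->D->L'->B->R'->E->plug->E

E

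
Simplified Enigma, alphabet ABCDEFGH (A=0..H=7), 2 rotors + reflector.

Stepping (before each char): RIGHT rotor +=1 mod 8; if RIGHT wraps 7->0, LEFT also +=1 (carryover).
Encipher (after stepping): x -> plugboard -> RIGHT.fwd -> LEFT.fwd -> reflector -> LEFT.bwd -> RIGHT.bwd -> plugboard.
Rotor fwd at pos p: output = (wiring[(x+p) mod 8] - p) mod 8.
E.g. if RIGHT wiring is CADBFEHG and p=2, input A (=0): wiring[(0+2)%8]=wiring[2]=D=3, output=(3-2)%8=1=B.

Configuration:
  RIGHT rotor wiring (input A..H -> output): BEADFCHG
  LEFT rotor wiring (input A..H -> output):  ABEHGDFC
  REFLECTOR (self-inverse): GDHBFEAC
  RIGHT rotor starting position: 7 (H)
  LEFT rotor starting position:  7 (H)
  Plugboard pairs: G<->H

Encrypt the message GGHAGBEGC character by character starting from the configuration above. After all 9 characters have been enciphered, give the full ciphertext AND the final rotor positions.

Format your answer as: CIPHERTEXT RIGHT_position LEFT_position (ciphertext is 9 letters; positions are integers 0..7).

Answer: FDCDCHDEF 0 1

Derivation:
Char 1 ('G'): step: R->0, L->0 (L advanced); G->plug->H->R->G->L->F->refl->E->L'->C->R'->F->plug->F
Char 2 ('G'): step: R->1, L=0; G->plug->H->R->A->L->A->refl->G->L'->E->R'->D->plug->D
Char 3 ('H'): step: R->2, L=0; H->plug->G->R->H->L->C->refl->H->L'->D->R'->C->plug->C
Char 4 ('A'): step: R->3, L=0; A->plug->A->R->A->L->A->refl->G->L'->E->R'->D->plug->D
Char 5 ('G'): step: R->4, L=0; G->plug->H->R->H->L->C->refl->H->L'->D->R'->C->plug->C
Char 6 ('B'): step: R->5, L=0; B->plug->B->R->C->L->E->refl->F->L'->G->R'->G->plug->H
Char 7 ('E'): step: R->6, L=0; E->plug->E->R->C->L->E->refl->F->L'->G->R'->D->plug->D
Char 8 ('G'): step: R->7, L=0; G->plug->H->R->A->L->A->refl->G->L'->E->R'->E->plug->E
Char 9 ('C'): step: R->0, L->1 (L advanced); C->plug->C->R->A->L->A->refl->G->L'->C->R'->F->plug->F
Final: ciphertext=FDCDCHDEF, RIGHT=0, LEFT=1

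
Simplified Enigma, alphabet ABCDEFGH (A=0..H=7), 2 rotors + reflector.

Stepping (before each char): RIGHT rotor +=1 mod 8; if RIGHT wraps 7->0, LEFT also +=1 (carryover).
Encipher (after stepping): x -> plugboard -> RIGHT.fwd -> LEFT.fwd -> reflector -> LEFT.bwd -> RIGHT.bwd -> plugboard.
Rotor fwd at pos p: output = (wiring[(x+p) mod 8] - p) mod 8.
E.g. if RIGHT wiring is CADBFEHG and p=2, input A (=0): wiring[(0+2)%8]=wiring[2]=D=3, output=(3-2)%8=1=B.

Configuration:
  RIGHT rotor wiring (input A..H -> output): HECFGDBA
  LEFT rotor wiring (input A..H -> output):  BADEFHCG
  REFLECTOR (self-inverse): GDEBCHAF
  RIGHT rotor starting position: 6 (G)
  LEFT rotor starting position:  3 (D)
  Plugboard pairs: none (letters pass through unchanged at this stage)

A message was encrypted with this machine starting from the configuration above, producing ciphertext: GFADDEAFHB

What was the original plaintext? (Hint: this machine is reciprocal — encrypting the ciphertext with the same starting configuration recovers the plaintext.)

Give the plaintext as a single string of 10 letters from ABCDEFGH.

Char 1 ('G'): step: R->7, L=3; G->plug->G->R->E->L->D->refl->B->L'->A->R'->B->plug->B
Char 2 ('F'): step: R->0, L->4 (L advanced); F->plug->F->R->D->L->C->refl->E->L'->F->R'->D->plug->D
Char 3 ('A'): step: R->1, L=4; A->plug->A->R->D->L->C->refl->E->L'->F->R'->D->plug->D
Char 4 ('D'): step: R->2, L=4; D->plug->D->R->B->L->D->refl->B->L'->A->R'->A->plug->A
Char 5 ('D'): step: R->3, L=4; D->plug->D->R->G->L->H->refl->F->L'->E->R'->F->plug->F
Char 6 ('E'): step: R->4, L=4; E->plug->E->R->D->L->C->refl->E->L'->F->R'->C->plug->C
Char 7 ('A'): step: R->5, L=4; A->plug->A->R->G->L->H->refl->F->L'->E->R'->B->plug->B
Char 8 ('F'): step: R->6, L=4; F->plug->F->R->H->L->A->refl->G->L'->C->R'->B->plug->B
Char 9 ('H'): step: R->7, L=4; H->plug->H->R->C->L->G->refl->A->L'->H->R'->F->plug->F
Char 10 ('B'): step: R->0, L->5 (L advanced); B->plug->B->R->E->L->D->refl->B->L'->C->R'->C->plug->C

Answer: BDDAFCBBFC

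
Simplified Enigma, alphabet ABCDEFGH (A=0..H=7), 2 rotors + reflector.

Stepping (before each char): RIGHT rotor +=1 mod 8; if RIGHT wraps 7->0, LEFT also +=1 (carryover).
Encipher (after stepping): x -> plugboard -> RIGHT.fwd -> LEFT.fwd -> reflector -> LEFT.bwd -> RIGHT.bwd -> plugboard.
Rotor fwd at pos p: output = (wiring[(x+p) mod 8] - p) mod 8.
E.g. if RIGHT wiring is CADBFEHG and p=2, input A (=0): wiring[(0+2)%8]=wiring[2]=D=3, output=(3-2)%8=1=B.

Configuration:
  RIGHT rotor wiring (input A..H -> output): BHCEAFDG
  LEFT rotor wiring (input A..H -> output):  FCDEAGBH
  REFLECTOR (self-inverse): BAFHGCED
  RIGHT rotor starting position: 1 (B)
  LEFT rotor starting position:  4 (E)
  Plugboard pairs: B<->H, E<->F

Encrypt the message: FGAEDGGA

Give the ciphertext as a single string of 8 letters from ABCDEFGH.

Answer: HBCAGDFD

Derivation:
Char 1 ('F'): step: R->2, L=4; F->plug->E->R->B->L->C->refl->F->L'->C->R'->B->plug->H
Char 2 ('G'): step: R->3, L=4; G->plug->G->R->E->L->B->refl->A->L'->H->R'->H->plug->B
Char 3 ('A'): step: R->4, L=4; A->plug->A->R->E->L->B->refl->A->L'->H->R'->C->plug->C
Char 4 ('E'): step: R->5, L=4; E->plug->F->R->F->L->G->refl->E->L'->A->R'->A->plug->A
Char 5 ('D'): step: R->6, L=4; D->plug->D->R->B->L->C->refl->F->L'->C->R'->G->plug->G
Char 6 ('G'): step: R->7, L=4; G->plug->G->R->G->L->H->refl->D->L'->D->R'->D->plug->D
Char 7 ('G'): step: R->0, L->5 (L advanced); G->plug->G->R->D->L->A->refl->B->L'->A->R'->E->plug->F
Char 8 ('A'): step: R->1, L=5; A->plug->A->R->G->L->H->refl->D->L'->H->R'->D->plug->D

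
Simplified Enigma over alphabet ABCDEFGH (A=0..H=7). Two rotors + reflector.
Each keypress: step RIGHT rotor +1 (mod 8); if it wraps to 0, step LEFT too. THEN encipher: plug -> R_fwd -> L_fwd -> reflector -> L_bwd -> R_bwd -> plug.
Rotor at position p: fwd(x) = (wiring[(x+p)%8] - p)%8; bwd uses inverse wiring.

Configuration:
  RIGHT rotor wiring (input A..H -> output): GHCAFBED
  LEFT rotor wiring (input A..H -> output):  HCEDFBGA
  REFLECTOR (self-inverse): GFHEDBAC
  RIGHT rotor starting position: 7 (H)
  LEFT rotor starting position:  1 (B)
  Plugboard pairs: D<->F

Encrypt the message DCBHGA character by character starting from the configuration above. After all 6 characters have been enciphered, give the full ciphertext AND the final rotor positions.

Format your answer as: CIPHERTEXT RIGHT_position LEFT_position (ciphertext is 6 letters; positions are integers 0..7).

Answer: AHDAAE 5 2

Derivation:
Char 1 ('D'): step: R->0, L->2 (L advanced); D->plug->F->R->B->L->B->refl->F->L'->G->R'->A->plug->A
Char 2 ('C'): step: R->1, L=2; C->plug->C->R->H->L->A->refl->G->L'->F->R'->H->plug->H
Char 3 ('B'): step: R->2, L=2; B->plug->B->R->G->L->F->refl->B->L'->B->R'->F->plug->D
Char 4 ('H'): step: R->3, L=2; H->plug->H->R->H->L->A->refl->G->L'->F->R'->A->plug->A
Char 5 ('G'): step: R->4, L=2; G->plug->G->R->G->L->F->refl->B->L'->B->R'->A->plug->A
Char 6 ('A'): step: R->5, L=2; A->plug->A->R->E->L->E->refl->D->L'->C->R'->E->plug->E
Final: ciphertext=AHDAAE, RIGHT=5, LEFT=2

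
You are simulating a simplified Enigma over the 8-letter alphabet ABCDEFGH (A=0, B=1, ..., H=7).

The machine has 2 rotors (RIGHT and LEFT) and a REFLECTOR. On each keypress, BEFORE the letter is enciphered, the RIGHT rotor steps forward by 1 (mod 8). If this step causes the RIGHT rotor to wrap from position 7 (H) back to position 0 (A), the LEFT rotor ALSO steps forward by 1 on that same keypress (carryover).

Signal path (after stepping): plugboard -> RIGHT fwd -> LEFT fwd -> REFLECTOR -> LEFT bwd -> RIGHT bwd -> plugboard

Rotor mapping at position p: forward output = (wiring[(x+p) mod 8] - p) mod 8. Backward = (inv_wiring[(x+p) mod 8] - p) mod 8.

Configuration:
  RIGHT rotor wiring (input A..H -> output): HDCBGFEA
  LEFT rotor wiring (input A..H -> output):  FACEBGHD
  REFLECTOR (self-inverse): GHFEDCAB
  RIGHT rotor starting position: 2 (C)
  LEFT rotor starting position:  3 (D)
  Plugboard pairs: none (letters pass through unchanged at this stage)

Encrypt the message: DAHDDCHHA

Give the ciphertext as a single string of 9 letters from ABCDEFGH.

Char 1 ('D'): step: R->3, L=3; D->plug->D->R->B->L->G->refl->A->L'->E->R'->F->plug->F
Char 2 ('A'): step: R->4, L=3; A->plug->A->R->C->L->D->refl->E->L'->D->R'->E->plug->E
Char 3 ('H'): step: R->5, L=3; H->plug->H->R->B->L->G->refl->A->L'->E->R'->G->plug->G
Char 4 ('D'): step: R->6, L=3; D->plug->D->R->F->L->C->refl->F->L'->G->R'->A->plug->A
Char 5 ('D'): step: R->7, L=3; D->plug->D->R->D->L->E->refl->D->L'->C->R'->E->plug->E
Char 6 ('C'): step: R->0, L->4 (L advanced); C->plug->C->R->C->L->D->refl->E->L'->F->R'->F->plug->F
Char 7 ('H'): step: R->1, L=4; H->plug->H->R->G->L->G->refl->A->L'->H->R'->G->plug->G
Char 8 ('H'): step: R->2, L=4; H->plug->H->R->B->L->C->refl->F->L'->A->R'->A->plug->A
Char 9 ('A'): step: R->3, L=4; A->plug->A->R->G->L->G->refl->A->L'->H->R'->H->plug->H

Answer: FEGAEFGAH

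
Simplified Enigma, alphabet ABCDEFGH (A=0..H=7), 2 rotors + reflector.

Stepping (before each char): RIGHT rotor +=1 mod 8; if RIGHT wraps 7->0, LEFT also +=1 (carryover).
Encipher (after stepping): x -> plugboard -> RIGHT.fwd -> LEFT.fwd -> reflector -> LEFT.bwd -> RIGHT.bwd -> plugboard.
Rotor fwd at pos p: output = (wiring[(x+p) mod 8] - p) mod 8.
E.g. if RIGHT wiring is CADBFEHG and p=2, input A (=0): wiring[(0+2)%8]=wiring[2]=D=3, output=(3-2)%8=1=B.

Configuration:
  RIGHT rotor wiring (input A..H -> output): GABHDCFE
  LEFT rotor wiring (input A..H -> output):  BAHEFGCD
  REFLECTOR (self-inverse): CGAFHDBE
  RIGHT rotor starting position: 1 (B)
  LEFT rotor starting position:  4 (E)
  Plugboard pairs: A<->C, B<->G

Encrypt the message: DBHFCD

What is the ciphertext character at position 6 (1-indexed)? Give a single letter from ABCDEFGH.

Char 1 ('D'): step: R->2, L=4; D->plug->D->R->A->L->B->refl->G->L'->C->R'->F->plug->F
Char 2 ('B'): step: R->3, L=4; B->plug->G->R->F->L->E->refl->H->L'->D->R'->F->plug->F
Char 3 ('H'): step: R->4, L=4; H->plug->H->R->D->L->H->refl->E->L'->F->R'->G->plug->B
Char 4 ('F'): step: R->5, L=4; F->plug->F->R->E->L->F->refl->D->L'->G->R'->H->plug->H
Char 5 ('C'): step: R->6, L=4; C->plug->A->R->H->L->A->refl->C->L'->B->R'->F->plug->F
Char 6 ('D'): step: R->7, L=4; D->plug->D->R->C->L->G->refl->B->L'->A->R'->E->plug->E

E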